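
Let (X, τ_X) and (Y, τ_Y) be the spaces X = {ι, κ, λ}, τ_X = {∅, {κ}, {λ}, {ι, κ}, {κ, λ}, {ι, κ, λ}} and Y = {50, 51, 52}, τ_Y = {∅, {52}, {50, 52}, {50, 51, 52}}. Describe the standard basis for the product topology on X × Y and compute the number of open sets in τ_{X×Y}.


Basis B = {∅ × ∅, {κ} × {52}, {λ} × {52}, {ι, κ} × {52}, {κ} × {50, 52}, {κ, λ} × {52}, {λ} × {50, 52}, {ι, κ, λ} × {52}, {κ} × {50, 51, 52}, {λ} × {50, 51, 52}, {ι, κ} × {50, 52}, {κ, λ} × {50, 52}, {ι, κ} × {50, 51, 52}, {ι, κ, λ} × {50, 52}, {κ, λ} × {50, 51, 52}, {ι, κ, λ} × {50, 51, 52}}; |τ_{X×Y}| = 40.

Enumerate products U × V with U ∈ τ_X, V ∈ τ_Y (deduplicated):
  ∅ × ∅ = {} (∅)
  {κ} × {52} = {(κ,52)}
  {λ} × {52} = {(λ,52)}
  {ι, κ} × {52} = {(ι,52), (κ,52)}
  {κ} × {50, 52} = {(κ,50), (κ,52)}
  {κ, λ} × {52} = {(κ,52), (λ,52)}
  {λ} × {50, 52} = {(λ,50), (λ,52)}
  {ι, κ, λ} × {52} = {(ι,52), (κ,52), (λ,52)}
  {κ} × {50, 51, 52} = {(κ,50), (κ,51), (κ,52)}
  {λ} × {50, 51, 52} = {(λ,50), (λ,51), (λ,52)}
  {ι, κ} × {50, 52} = {(ι,50), (ι,52), (κ,50), (κ,52)}
  {κ, λ} × {50, 52} = {(κ,50), (κ,52), (λ,50), (λ,52)}
  {ι, κ} × {50, 51, 52} = {(ι,50), (ι,51), (ι,52), (κ,50), (κ,51), (κ,52)}
  {ι, κ, λ} × {50, 52} = {(ι,50), (ι,52), (κ,50), (κ,52), (λ,50), (λ,52)}
  {κ, λ} × {50, 51, 52} = {(κ,50), (κ,51), (κ,52), (λ,50), (λ,51), (λ,52)}
  {ι, κ, λ} × {50, 51, 52} = {(ι,50), (ι,51), (ι,52), (κ,50), (κ,51), (κ,52), (λ,50), (λ,51), (λ,52)}
These 16 distinct sets form the basis B.
Close under arbitrary unions to get τ_{X×Y}; counting gives |τ_{X×Y}| = 40.


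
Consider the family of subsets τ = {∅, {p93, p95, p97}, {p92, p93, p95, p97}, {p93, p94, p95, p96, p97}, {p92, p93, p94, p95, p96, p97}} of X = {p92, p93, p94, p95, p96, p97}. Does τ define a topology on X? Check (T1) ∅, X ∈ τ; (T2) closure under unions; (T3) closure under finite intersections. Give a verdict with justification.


τ IS a topology on X.

Axiom (T1): ∅ ∈ τ? Yes; X ∈ τ? Yes.
Axiom (T2/T3): check pairwise unions and intersections of members of τ.
All pairwise intersections and unions checked — each lies in τ. Therefore τ satisfies (T1), (T2), (T3): it IS a topology on X.


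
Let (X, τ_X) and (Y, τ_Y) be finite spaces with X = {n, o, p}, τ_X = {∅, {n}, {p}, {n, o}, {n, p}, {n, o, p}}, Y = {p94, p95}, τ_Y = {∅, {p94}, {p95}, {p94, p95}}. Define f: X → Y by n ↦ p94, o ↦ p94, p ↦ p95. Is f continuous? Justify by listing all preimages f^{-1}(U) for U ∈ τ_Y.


f IS continuous.

Compute f^{-1}(U) for each U ∈ τ_Y:
  U = ∅: f^{-1}(U) = ∅ ∈ τ_X ✓.
  U = {p94}: f^{-1}(U) = {n, o} ∈ τ_X ✓.
  U = {p95}: f^{-1}(U) = {p} ∈ τ_X ✓.
  U = {p94, p95}: f^{-1}(U) = {n, o, p} ∈ τ_X ✓.
Every preimage lies in τ_X, so f IS continuous.


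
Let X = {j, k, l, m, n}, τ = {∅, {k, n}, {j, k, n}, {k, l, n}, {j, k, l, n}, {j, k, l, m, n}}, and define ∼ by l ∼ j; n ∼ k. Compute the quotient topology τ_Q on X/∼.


X/∼ = {[j=l], [k=n], [m]}; |τ_Q| = 4.

Equivalence classes: [j=l], [k=n], [m].
Quotient map π: X → X/∼ sends j ↦ [j=l], k ↦ [k=n], l ↦ [j=l], m ↦ [m], n ↦ [k=n].
For each subset V ⊆ X/∼, compute π^{-1}(V) ⊆ X and check whether π^{-1}(V) ∈ τ. V is open in τ_Q iff π^{-1}(V) ∈ τ.
  V = {}: π^{-1}(V) = ∅ ∈ τ ✓.
  V = {[j=l]}: π^{-1}(V) = {j, l} ∉ τ ✗.
  V = {[k=n]}: π^{-1}(V) = {k, n} ∈ τ ✓.
  V = {[j=l], [k=n]}: π^{-1}(V) = {j, k, l, n} ∈ τ ✓.
  V = {[m]}: π^{-1}(V) = {m} ∉ τ ✗.
  V = {[j=l], [m]}: π^{-1}(V) = {j, l, m} ∉ τ ✗.
  V = {[k=n], [m]}: π^{-1}(V) = {k, m, n} ∉ τ ✗.
  V = {[j=l], [k=n], [m]}: π^{-1}(V) = {j, k, l, m, n} ∈ τ ✓.
Open sets in the quotient: τ_Q = {{}, {[k=n]}, {[j=l], [k=n]}, {[j=l], [k=n], [m]}} (4 elements).


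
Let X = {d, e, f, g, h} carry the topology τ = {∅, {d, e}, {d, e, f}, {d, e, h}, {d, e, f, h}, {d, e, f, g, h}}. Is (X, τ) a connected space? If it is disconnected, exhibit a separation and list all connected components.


(X, τ) is connected.

Find clopen sets (U ∈ τ with X ∖ U ∈ τ):
  U = ∅, X ∖ U = {d, e, f, g, h} — both open, so U is clopen.
  U = {d, e, f, g, h}, X ∖ U = ∅ — both open, so U is clopen.
Only trivial clopens (∅ and X) exist, so (X, τ) is connected.
Compute connected components by grouping points that agree on all clopens:
  component: {d, e, f, g, h}


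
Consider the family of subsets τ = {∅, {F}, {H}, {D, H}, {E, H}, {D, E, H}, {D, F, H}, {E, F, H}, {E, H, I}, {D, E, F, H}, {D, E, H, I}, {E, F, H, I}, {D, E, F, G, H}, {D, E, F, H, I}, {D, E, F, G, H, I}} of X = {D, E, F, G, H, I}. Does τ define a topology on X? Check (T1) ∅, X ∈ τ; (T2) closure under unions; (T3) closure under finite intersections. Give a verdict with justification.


τ is NOT a topology on X.

Axiom (T1): ∅ ∈ τ? Yes; X ∈ τ? Yes.
Axiom (T2/T3): check pairwise unions and intersections of members of τ.
Counterexample for (T2): {F} ∪ {H} = {F, H} ∉ τ. Therefore τ is NOT a topology.


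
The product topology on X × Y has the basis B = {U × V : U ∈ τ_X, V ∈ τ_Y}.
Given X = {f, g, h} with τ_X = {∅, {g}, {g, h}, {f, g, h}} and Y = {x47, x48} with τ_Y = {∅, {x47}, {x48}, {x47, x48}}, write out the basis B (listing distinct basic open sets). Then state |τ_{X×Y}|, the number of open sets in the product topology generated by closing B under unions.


Basis B = {∅ × ∅, {g} × {x47}, {g} × {x48}, {g} × {x47, x48}, {g, h} × {x47}, {g, h} × {x48}, {f, g, h} × {x47}, {f, g, h} × {x48}, {g, h} × {x47, x48}, {f, g, h} × {x47, x48}}; |τ_{X×Y}| = 16.

Enumerate products U × V with U ∈ τ_X, V ∈ τ_Y (deduplicated):
  ∅ × ∅ = {} (∅)
  {g} × {x47} = {(g,x47)}
  {g} × {x48} = {(g,x48)}
  {g} × {x47, x48} = {(g,x47), (g,x48)}
  {g, h} × {x47} = {(g,x47), (h,x47)}
  {g, h} × {x48} = {(g,x48), (h,x48)}
  {f, g, h} × {x47} = {(f,x47), (g,x47), (h,x47)}
  {f, g, h} × {x48} = {(f,x48), (g,x48), (h,x48)}
  {g, h} × {x47, x48} = {(g,x47), (g,x48), (h,x47), (h,x48)}
  {f, g, h} × {x47, x48} = {(f,x47), (f,x48), (g,x47), (g,x48), (h,x47), (h,x48)}
These 10 distinct sets form the basis B.
Close under arbitrary unions to get τ_{X×Y}; counting gives |τ_{X×Y}| = 16.


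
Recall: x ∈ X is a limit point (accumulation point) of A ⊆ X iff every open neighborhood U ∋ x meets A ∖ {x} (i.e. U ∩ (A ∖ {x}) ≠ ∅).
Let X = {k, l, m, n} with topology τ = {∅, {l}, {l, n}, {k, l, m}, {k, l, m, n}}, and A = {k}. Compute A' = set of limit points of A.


A' = {m}

For each x ∈ X, list the open sets U ∈ τ with x ∈ U, then check whether U ∩ (A ∖ {x}) ≠ ∅ for every such U.
  x = k: open {k, l, m} ∋ x has {k, l, m} ∩ (A ∖ {k}) = ∅, so x is NOT a limit point.
  x = l: open {l} ∋ x has {l} ∩ (A ∖ {l}) = ∅, so x is NOT a limit point.
  x = m: opens ∋ x are {k, l, m}, {k, l, m, n}; each meets A ∖ {m}, so x IS a limit point.
  x = n: open {l, n} ∋ x has {l, n} ∩ (A ∖ {n}) = ∅, so x is NOT a limit point.
Collecting: A' = {m}.


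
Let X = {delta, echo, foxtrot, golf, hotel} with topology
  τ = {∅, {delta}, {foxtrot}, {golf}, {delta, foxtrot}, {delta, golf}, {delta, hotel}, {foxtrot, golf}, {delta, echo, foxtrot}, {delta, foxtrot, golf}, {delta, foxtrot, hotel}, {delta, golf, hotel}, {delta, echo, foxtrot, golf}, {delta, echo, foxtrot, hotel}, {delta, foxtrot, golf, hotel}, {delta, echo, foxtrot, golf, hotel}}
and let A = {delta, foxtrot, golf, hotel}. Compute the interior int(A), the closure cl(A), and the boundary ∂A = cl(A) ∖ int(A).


int(A) = {delta, foxtrot, golf, hotel}, cl(A) = {delta, echo, foxtrot, golf, hotel}, ∂A = {echo}.

Closed sets in (X, τ) are complements of opens:
  closed(X, τ) = {∅, {echo}, {golf}, {hotel}, {echo, foxtrot}, {echo, golf}, {echo, hotel}, {golf, hotel}, {delta, echo, hotel}, {echo, foxtrot, golf}, {echo, foxtrot, hotel}, {echo, golf, hotel}, {delta, echo, foxtrot, hotel}, {delta, echo, golf, hotel}, {echo, foxtrot, golf, hotel}, {delta, echo, foxtrot, golf, hotel}}.
int(A) = ⋃ {U ∈ τ : U ⊆ A}. Opens contained in A: ∅, {delta}, {foxtrot}, {golf}, {delta, foxtrot}, {delta, golf}, {delta, hotel}, {foxtrot, golf}, {delta, foxtrot, golf}, {delta, foxtrot, hotel}, {delta, golf, hotel}, {delta, foxtrot, golf, hotel}.
Taking the union of these: int(A) = {delta, foxtrot, golf, hotel}.
cl(A) = ⋂ {C closed : A ⊆ C}. Closed sets containing A: {delta, echo, foxtrot, golf, hotel}.
Intersecting these: cl(A) = {delta, echo, foxtrot, golf, hotel}.
∂A = cl(A) ∖ int(A) = {delta, echo, foxtrot, golf, hotel} ∖ {delta, foxtrot, golf, hotel} = {echo}.


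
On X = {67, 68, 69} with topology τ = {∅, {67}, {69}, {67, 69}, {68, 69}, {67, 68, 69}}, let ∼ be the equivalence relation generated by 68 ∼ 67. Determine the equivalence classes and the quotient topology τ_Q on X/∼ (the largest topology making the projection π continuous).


X/∼ = {[67=68], [69]}; |τ_Q| = 3.

Equivalence classes: [67=68], [69].
Quotient map π: X → X/∼ sends 67 ↦ [67=68], 68 ↦ [67=68], 69 ↦ [69].
For each subset V ⊆ X/∼, compute π^{-1}(V) ⊆ X and check whether π^{-1}(V) ∈ τ. V is open in τ_Q iff π^{-1}(V) ∈ τ.
  V = {}: π^{-1}(V) = ∅ ∈ τ ✓.
  V = {[67=68]}: π^{-1}(V) = {67, 68} ∉ τ ✗.
  V = {[69]}: π^{-1}(V) = {69} ∈ τ ✓.
  V = {[67=68], [69]}: π^{-1}(V) = {67, 68, 69} ∈ τ ✓.
Open sets in the quotient: τ_Q = {{}, {[69]}, {[67=68], [69]}} (3 elements).


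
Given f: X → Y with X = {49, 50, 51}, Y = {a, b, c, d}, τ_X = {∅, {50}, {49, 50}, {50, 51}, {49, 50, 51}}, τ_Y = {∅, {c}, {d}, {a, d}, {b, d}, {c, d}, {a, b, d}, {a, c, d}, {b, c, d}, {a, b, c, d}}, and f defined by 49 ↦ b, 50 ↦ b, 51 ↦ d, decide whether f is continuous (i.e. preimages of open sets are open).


f is NOT continuous.

Compute f^{-1}(U) for each U ∈ τ_Y:
  U = ∅: f^{-1}(U) = ∅ ∈ τ_X ✓.
  U = {c}: f^{-1}(U) = ∅ ∈ τ_X ✓.
  U = {d}: f^{-1}(U) = {51} ∉ τ_X ✗.
  U = {a, d}: f^{-1}(U) = {51} ∉ τ_X ✗.
  U = {b, d}: f^{-1}(U) = {49, 50, 51} ∈ τ_X ✓.
  U = {c, d}: f^{-1}(U) = {51} ∉ τ_X ✗.
  U = {a, b, d}: f^{-1}(U) = {49, 50, 51} ∈ τ_X ✓.
  U = {a, c, d}: f^{-1}(U) = {51} ∉ τ_X ✗.
  U = {b, c, d}: f^{-1}(U) = {49, 50, 51} ∈ τ_X ✓.
  U = {a, b, c, d}: f^{-1}(U) = {49, 50, 51} ∈ τ_X ✓.
Found U = {d} with f^{-1}(U) = {51} not in τ_X. Therefore f is NOT continuous.


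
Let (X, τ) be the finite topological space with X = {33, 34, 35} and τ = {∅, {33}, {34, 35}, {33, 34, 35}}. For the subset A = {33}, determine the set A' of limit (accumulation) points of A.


A' = ∅

For each x ∈ X, list the open sets U ∈ τ with x ∈ U, then check whether U ∩ (A ∖ {x}) ≠ ∅ for every such U.
  x = 33: open {33} ∋ x has {33} ∩ (A ∖ {33}) = ∅, so x is NOT a limit point.
  x = 34: open {34, 35} ∋ x has {34, 35} ∩ (A ∖ {34}) = ∅, so x is NOT a limit point.
  x = 35: open {34, 35} ∋ x has {34, 35} ∩ (A ∖ {35}) = ∅, so x is NOT a limit point.
Collecting: A' = ∅.


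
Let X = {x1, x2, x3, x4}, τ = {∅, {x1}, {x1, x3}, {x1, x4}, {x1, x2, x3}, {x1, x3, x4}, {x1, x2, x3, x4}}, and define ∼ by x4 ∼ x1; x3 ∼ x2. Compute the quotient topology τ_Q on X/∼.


X/∼ = {[x1=x4], [x2=x3]}; |τ_Q| = 3.

Equivalence classes: [x1=x4], [x2=x3].
Quotient map π: X → X/∼ sends x1 ↦ [x1=x4], x2 ↦ [x2=x3], x3 ↦ [x2=x3], x4 ↦ [x1=x4].
For each subset V ⊆ X/∼, compute π^{-1}(V) ⊆ X and check whether π^{-1}(V) ∈ τ. V is open in τ_Q iff π^{-1}(V) ∈ τ.
  V = {}: π^{-1}(V) = ∅ ∈ τ ✓.
  V = {[x1=x4]}: π^{-1}(V) = {x1, x4} ∈ τ ✓.
  V = {[x2=x3]}: π^{-1}(V) = {x2, x3} ∉ τ ✗.
  V = {[x1=x4], [x2=x3]}: π^{-1}(V) = {x1, x2, x3, x4} ∈ τ ✓.
Open sets in the quotient: τ_Q = {{}, {[x1=x4]}, {[x1=x4], [x2=x3]}} (3 elements).


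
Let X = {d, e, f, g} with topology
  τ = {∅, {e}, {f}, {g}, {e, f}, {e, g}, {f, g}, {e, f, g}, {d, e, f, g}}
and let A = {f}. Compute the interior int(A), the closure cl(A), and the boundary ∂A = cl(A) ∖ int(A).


int(A) = {f}, cl(A) = {d, f}, ∂A = {d}.

Closed sets in (X, τ) are complements of opens:
  closed(X, τ) = {∅, {d}, {d, e}, {d, f}, {d, g}, {d, e, f}, {d, e, g}, {d, f, g}, {d, e, f, g}}.
int(A) = ⋃ {U ∈ τ : U ⊆ A}. Opens contained in A: ∅, {f}.
Taking the union of these: int(A) = {f}.
cl(A) = ⋂ {C closed : A ⊆ C}. Closed sets containing A: {d, f}, {d, e, f}, {d, f, g}, {d, e, f, g}.
Intersecting these: cl(A) = {d, f}.
∂A = cl(A) ∖ int(A) = {d, f} ∖ {f} = {d}.


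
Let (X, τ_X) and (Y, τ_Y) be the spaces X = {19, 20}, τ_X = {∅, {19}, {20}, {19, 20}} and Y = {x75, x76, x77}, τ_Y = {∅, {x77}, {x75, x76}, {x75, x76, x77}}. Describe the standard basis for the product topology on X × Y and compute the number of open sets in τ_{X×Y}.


Basis B = {∅ × ∅, {19} × {x77}, {20} × {x77}, {19} × {x75, x76}, {19, 20} × {x77}, {20} × {x75, x76}, {19} × {x75, x76, x77}, {20} × {x75, x76, x77}, {19, 20} × {x75, x76}, {19, 20} × {x75, x76, x77}}; |τ_{X×Y}| = 16.

Enumerate products U × V with U ∈ τ_X, V ∈ τ_Y (deduplicated):
  ∅ × ∅ = {} (∅)
  {19} × {x77} = {(19,x77)}
  {20} × {x77} = {(20,x77)}
  {19} × {x75, x76} = {(19,x75), (19,x76)}
  {19, 20} × {x77} = {(19,x77), (20,x77)}
  {20} × {x75, x76} = {(20,x75), (20,x76)}
  {19} × {x75, x76, x77} = {(19,x75), (19,x76), (19,x77)}
  {20} × {x75, x76, x77} = {(20,x75), (20,x76), (20,x77)}
  {19, 20} × {x75, x76} = {(19,x75), (19,x76), (20,x75), (20,x76)}
  {19, 20} × {x75, x76, x77} = {(19,x75), (19,x76), (19,x77), (20,x75), (20,x76), (20,x77)}
These 10 distinct sets form the basis B.
Close under arbitrary unions to get τ_{X×Y}; counting gives |τ_{X×Y}| = 16.


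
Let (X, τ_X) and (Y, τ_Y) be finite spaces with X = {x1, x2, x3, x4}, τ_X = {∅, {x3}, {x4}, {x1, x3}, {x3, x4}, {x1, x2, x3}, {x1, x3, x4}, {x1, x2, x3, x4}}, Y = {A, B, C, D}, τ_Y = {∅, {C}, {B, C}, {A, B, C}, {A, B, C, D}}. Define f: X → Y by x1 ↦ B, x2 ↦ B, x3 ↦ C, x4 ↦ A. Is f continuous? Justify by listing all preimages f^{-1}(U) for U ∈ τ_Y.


f IS continuous.

Compute f^{-1}(U) for each U ∈ τ_Y:
  U = ∅: f^{-1}(U) = ∅ ∈ τ_X ✓.
  U = {C}: f^{-1}(U) = {x3} ∈ τ_X ✓.
  U = {B, C}: f^{-1}(U) = {x1, x2, x3} ∈ τ_X ✓.
  U = {A, B, C}: f^{-1}(U) = {x1, x2, x3, x4} ∈ τ_X ✓.
  U = {A, B, C, D}: f^{-1}(U) = {x1, x2, x3, x4} ∈ τ_X ✓.
Every preimage lies in τ_X, so f IS continuous.


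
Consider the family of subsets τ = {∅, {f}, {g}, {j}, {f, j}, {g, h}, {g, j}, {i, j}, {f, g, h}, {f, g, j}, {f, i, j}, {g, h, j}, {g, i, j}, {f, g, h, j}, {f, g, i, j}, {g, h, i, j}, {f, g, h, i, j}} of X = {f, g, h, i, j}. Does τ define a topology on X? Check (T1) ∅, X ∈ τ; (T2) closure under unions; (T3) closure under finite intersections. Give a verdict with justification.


τ is NOT a topology on X.

Axiom (T1): ∅ ∈ τ? Yes; X ∈ τ? Yes.
Axiom (T2/T3): check pairwise unions and intersections of members of τ.
Counterexample for (T2): {f} ∪ {g} = {f, g} ∉ τ. Therefore τ is NOT a topology.


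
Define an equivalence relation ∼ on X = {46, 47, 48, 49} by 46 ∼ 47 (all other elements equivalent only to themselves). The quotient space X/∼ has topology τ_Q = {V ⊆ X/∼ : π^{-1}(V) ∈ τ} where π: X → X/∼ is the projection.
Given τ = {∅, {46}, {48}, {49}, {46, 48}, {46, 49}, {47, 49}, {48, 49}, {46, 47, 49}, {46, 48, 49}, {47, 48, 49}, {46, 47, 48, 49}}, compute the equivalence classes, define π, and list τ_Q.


X/∼ = {[46=47], [48], [49]}; |τ_Q| = 6.

Equivalence classes: [46=47], [48], [49].
Quotient map π: X → X/∼ sends 46 ↦ [46=47], 47 ↦ [46=47], 48 ↦ [48], 49 ↦ [49].
For each subset V ⊆ X/∼, compute π^{-1}(V) ⊆ X and check whether π^{-1}(V) ∈ τ. V is open in τ_Q iff π^{-1}(V) ∈ τ.
  V = {}: π^{-1}(V) = ∅ ∈ τ ✓.
  V = {[46=47]}: π^{-1}(V) = {46, 47} ∉ τ ✗.
  V = {[48]}: π^{-1}(V) = {48} ∈ τ ✓.
  V = {[46=47], [48]}: π^{-1}(V) = {46, 47, 48} ∉ τ ✗.
  V = {[49]}: π^{-1}(V) = {49} ∈ τ ✓.
  V = {[46=47], [49]}: π^{-1}(V) = {46, 47, 49} ∈ τ ✓.
  V = {[48], [49]}: π^{-1}(V) = {48, 49} ∈ τ ✓.
  V = {[46=47], [48], [49]}: π^{-1}(V) = {46, 47, 48, 49} ∈ τ ✓.
Open sets in the quotient: τ_Q = {{}, {[48]}, {[49]}, {[46=47], [49]}, {[48], [49]}, {[46=47], [48], [49]}} (6 elements).


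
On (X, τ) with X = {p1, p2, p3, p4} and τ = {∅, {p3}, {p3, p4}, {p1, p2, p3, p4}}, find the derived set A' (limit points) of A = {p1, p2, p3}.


A' = {p1, p2, p4}

For each x ∈ X, list the open sets U ∈ τ with x ∈ U, then check whether U ∩ (A ∖ {x}) ≠ ∅ for every such U.
  x = p1: opens ∋ x are {p1, p2, p3, p4}; each meets A ∖ {p1}, so x IS a limit point.
  x = p2: opens ∋ x are {p1, p2, p3, p4}; each meets A ∖ {p2}, so x IS a limit point.
  x = p3: open {p3} ∋ x has {p3} ∩ (A ∖ {p3}) = ∅, so x is NOT a limit point.
  x = p4: opens ∋ x are {p3, p4}, {p1, p2, p3, p4}; each meets A ∖ {p4}, so x IS a limit point.
Collecting: A' = {p1, p2, p4}.


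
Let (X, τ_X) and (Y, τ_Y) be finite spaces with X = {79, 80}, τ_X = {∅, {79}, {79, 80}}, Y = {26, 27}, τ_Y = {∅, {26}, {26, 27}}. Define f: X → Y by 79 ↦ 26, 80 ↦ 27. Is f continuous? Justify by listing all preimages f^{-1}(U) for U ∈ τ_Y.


f IS continuous.

Compute f^{-1}(U) for each U ∈ τ_Y:
  U = ∅: f^{-1}(U) = ∅ ∈ τ_X ✓.
  U = {26}: f^{-1}(U) = {79} ∈ τ_X ✓.
  U = {26, 27}: f^{-1}(U) = {79, 80} ∈ τ_X ✓.
Every preimage lies in τ_X, so f IS continuous.


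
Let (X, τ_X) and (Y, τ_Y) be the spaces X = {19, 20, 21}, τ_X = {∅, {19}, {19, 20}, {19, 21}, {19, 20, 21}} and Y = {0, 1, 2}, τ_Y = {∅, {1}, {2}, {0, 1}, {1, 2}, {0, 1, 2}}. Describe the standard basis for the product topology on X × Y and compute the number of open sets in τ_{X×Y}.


Basis B = {∅ × ∅, {19} × {1}, {19} × {2}, {19} × {0, 1}, {19} × {1, 2}, {19, 20} × {1}, {19, 21} × {1}, {19, 20} × {2}, {19, 21} × {2}, {19} × {0, 1, 2}, {19, 20, 21} × {1}, {19, 20, 21} × {2}, {19, 20} × {0, 1}, {19, 21} × {0, 1}, {19, 20} × {1, 2}, {19, 21} × {1, 2}, {19, 20} × {0, 1, 2}, {19, 21} × {0, 1, 2}, {19, 20, 21} × {0, 1}, {19, 20, 21} × {1, 2}, {19, 20, 21} × {0, 1, 2}}; |τ_{X×Y}| = 70.

Enumerate products U × V with U ∈ τ_X, V ∈ τ_Y (deduplicated):
  ∅ × ∅ = {} (∅)
  {19} × {1} = {(19,1)}
  {19} × {2} = {(19,2)}
  {19} × {0, 1} = {(19,0), (19,1)}
  {19} × {1, 2} = {(19,1), (19,2)}
  {19, 20} × {1} = {(19,1), (20,1)}
  {19, 21} × {1} = {(19,1), (21,1)}
  {19, 20} × {2} = {(19,2), (20,2)}
  {19, 21} × {2} = {(19,2), (21,2)}
  {19} × {0, 1, 2} = {(19,0), (19,1), (19,2)}
  {19, 20, 21} × {1} = {(19,1), (20,1), (21,1)}
  {19, 20, 21} × {2} = {(19,2), (20,2), (21,2)}
  {19, 20} × {0, 1} = {(19,0), (19,1), (20,0), (20,1)}
  {19, 21} × {0, 1} = {(19,0), (19,1), (21,0), (21,1)}
  {19, 20} × {1, 2} = {(19,1), (19,2), (20,1), (20,2)}
  {19, 21} × {1, 2} = {(19,1), (19,2), (21,1), (21,2)}
  {19, 20} × {0, 1, 2} = {(19,0), (19,1), (19,2), (20,0), (20,1), (20,2)}
  {19, 21} × {0, 1, 2} = {(19,0), (19,1), (19,2), (21,0), (21,1), (21,2)}
  {19, 20, 21} × {0, 1} = {(19,0), (19,1), (20,0), (20,1), (21,0), (21,1)}
  {19, 20, 21} × {1, 2} = {(19,1), (19,2), (20,1), (20,2), (21,1), (21,2)}
  {19, 20, 21} × {0, 1, 2} = {(19,0), (19,1), (19,2), (20,0), (20,1), (20,2), (21,0), (21,1), (21,2)}
These 21 distinct sets form the basis B.
Close under arbitrary unions to get τ_{X×Y}; counting gives |τ_{X×Y}| = 70.


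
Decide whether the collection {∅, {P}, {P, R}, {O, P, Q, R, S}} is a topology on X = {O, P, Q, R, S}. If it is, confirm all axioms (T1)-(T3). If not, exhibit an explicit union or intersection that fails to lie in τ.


τ IS a topology on X.

Axiom (T1): ∅ ∈ τ? Yes; X ∈ τ? Yes.
Axiom (T2/T3): check pairwise unions and intersections of members of τ.
All pairwise intersections and unions checked — each lies in τ. Therefore τ satisfies (T1), (T2), (T3): it IS a topology on X.


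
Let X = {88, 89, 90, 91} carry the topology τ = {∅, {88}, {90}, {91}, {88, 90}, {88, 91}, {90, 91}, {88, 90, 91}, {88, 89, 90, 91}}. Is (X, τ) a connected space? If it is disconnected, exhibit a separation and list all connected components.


(X, τ) is connected.

Find clopen sets (U ∈ τ with X ∖ U ∈ τ):
  U = ∅, X ∖ U = {88, 89, 90, 91} — both open, so U is clopen.
  U = {88, 89, 90, 91}, X ∖ U = ∅ — both open, so U is clopen.
Only trivial clopens (∅ and X) exist, so (X, τ) is connected.
Compute connected components by grouping points that agree on all clopens:
  component: {88, 89, 90, 91}


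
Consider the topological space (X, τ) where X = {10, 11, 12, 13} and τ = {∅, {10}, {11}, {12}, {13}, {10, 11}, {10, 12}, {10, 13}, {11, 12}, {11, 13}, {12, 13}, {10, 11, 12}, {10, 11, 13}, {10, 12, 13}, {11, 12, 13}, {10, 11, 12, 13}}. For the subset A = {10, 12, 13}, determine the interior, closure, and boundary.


int(A) = {10, 12, 13}, cl(A) = {10, 12, 13}, ∂A = ∅.

Closed sets in (X, τ) are complements of opens:
  closed(X, τ) = {∅, {10}, {11}, {12}, {13}, {10, 11}, {10, 12}, {10, 13}, {11, 12}, {11, 13}, {12, 13}, {10, 11, 12}, {10, 11, 13}, {10, 12, 13}, {11, 12, 13}, {10, 11, 12, 13}}.
int(A) = ⋃ {U ∈ τ : U ⊆ A}. Opens contained in A: ∅, {10}, {12}, {13}, {10, 12}, {10, 13}, {12, 13}, {10, 12, 13}.
Taking the union of these: int(A) = {10, 12, 13}.
cl(A) = ⋂ {C closed : A ⊆ C}. Closed sets containing A: {10, 12, 13}, {10, 11, 12, 13}.
Intersecting these: cl(A) = {10, 12, 13}.
∂A = cl(A) ∖ int(A) = {10, 12, 13} ∖ {10, 12, 13} = ∅.


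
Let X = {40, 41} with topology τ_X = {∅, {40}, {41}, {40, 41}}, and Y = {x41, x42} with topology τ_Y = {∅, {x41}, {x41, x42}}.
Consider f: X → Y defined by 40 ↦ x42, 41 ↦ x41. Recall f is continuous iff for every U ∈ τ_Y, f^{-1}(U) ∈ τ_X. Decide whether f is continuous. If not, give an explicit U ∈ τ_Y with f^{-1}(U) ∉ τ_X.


f IS continuous.

Compute f^{-1}(U) for each U ∈ τ_Y:
  U = ∅: f^{-1}(U) = ∅ ∈ τ_X ✓.
  U = {x41}: f^{-1}(U) = {41} ∈ τ_X ✓.
  U = {x41, x42}: f^{-1}(U) = {40, 41} ∈ τ_X ✓.
Every preimage lies in τ_X, so f IS continuous.


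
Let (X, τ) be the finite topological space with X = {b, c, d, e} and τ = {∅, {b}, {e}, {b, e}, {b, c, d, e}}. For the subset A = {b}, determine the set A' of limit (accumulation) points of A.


A' = {c, d}

For each x ∈ X, list the open sets U ∈ τ with x ∈ U, then check whether U ∩ (A ∖ {x}) ≠ ∅ for every such U.
  x = b: open {b} ∋ x has {b} ∩ (A ∖ {b}) = ∅, so x is NOT a limit point.
  x = c: opens ∋ x are {b, c, d, e}; each meets A ∖ {c}, so x IS a limit point.
  x = d: opens ∋ x are {b, c, d, e}; each meets A ∖ {d}, so x IS a limit point.
  x = e: open {e} ∋ x has {e} ∩ (A ∖ {e}) = ∅, so x is NOT a limit point.
Collecting: A' = {c, d}.


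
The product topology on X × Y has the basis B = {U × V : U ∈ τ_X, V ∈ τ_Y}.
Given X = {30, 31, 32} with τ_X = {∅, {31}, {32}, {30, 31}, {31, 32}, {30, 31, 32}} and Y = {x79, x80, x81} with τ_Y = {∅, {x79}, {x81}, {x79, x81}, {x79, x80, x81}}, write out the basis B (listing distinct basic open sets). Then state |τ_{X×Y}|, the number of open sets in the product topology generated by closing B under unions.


Basis B = {∅ × ∅, {31} × {x79}, {31} × {x81}, {32} × {x79}, {32} × {x81}, {30, 31} × {x79}, {30, 31} × {x81}, {31} × {x79, x81}, {31, 32} × {x79}, {31, 32} × {x81}, {32} × {x79, x81}, {30, 31, 32} × {x79}, {30, 31, 32} × {x81}, {31} × {x79, x80, x81}, {32} × {x79, x80, x81}, {30, 31} × {x79, x81}, {31, 32} × {x79, x81}, {30, 31} × {x79, x80, x81}, {30, 31, 32} × {x79, x81}, {31, 32} × {x79, x80, x81}, {30, 31, 32} × {x79, x80, x81}}; |τ_{X×Y}| = 70.

Enumerate products U × V with U ∈ τ_X, V ∈ τ_Y (deduplicated):
  ∅ × ∅ = {} (∅)
  {31} × {x79} = {(31,x79)}
  {31} × {x81} = {(31,x81)}
  {32} × {x79} = {(32,x79)}
  {32} × {x81} = {(32,x81)}
  {30, 31} × {x79} = {(30,x79), (31,x79)}
  {30, 31} × {x81} = {(30,x81), (31,x81)}
  {31} × {x79, x81} = {(31,x79), (31,x81)}
  {31, 32} × {x79} = {(31,x79), (32,x79)}
  {31, 32} × {x81} = {(31,x81), (32,x81)}
  {32} × {x79, x81} = {(32,x79), (32,x81)}
  {30, 31, 32} × {x79} = {(30,x79), (31,x79), (32,x79)}
  {30, 31, 32} × {x81} = {(30,x81), (31,x81), (32,x81)}
  {31} × {x79, x80, x81} = {(31,x79), (31,x80), (31,x81)}
  {32} × {x79, x80, x81} = {(32,x79), (32,x80), (32,x81)}
  {30, 31} × {x79, x81} = {(30,x79), (30,x81), (31,x79), (31,x81)}
  {31, 32} × {x79, x81} = {(31,x79), (31,x81), (32,x79), (32,x81)}
  {30, 31} × {x79, x80, x81} = {(30,x79), (30,x80), (30,x81), (31,x79), (31,x80), (31,x81)}
  {30, 31, 32} × {x79, x81} = {(30,x79), (30,x81), (31,x79), (31,x81), (32,x79), (32,x81)}
  {31, 32} × {x79, x80, x81} = {(31,x79), (31,x80), (31,x81), (32,x79), (32,x80), (32,x81)}
  {30, 31, 32} × {x79, x80, x81} = {(30,x79), (30,x80), (30,x81), (31,x79), (31,x80), (31,x81), (32,x79), (32,x80), (32,x81)}
These 21 distinct sets form the basis B.
Close under arbitrary unions to get τ_{X×Y}; counting gives |τ_{X×Y}| = 70.


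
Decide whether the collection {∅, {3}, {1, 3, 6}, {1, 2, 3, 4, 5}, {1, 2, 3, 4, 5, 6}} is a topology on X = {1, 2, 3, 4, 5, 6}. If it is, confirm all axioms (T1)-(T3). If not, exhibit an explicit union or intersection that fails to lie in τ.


τ is NOT a topology on X.

Axiom (T1): ∅ ∈ τ? Yes; X ∈ τ? Yes.
Axiom (T2/T3): check pairwise unions and intersections of members of τ.
Counterexample for (T3): {1, 3, 6} ∩ {1, 2, 3, 4, 5} = {1, 3} ∉ τ. Therefore τ is NOT a topology.


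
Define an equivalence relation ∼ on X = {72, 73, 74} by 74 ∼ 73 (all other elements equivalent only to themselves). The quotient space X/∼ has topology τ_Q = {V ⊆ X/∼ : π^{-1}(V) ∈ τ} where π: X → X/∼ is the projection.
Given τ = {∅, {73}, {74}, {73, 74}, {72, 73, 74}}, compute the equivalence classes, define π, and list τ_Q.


X/∼ = {[72], [73=74]}; |τ_Q| = 3.

Equivalence classes: [72], [73=74].
Quotient map π: X → X/∼ sends 72 ↦ [72], 73 ↦ [73=74], 74 ↦ [73=74].
For each subset V ⊆ X/∼, compute π^{-1}(V) ⊆ X and check whether π^{-1}(V) ∈ τ. V is open in τ_Q iff π^{-1}(V) ∈ τ.
  V = {}: π^{-1}(V) = ∅ ∈ τ ✓.
  V = {[72]}: π^{-1}(V) = {72} ∉ τ ✗.
  V = {[73=74]}: π^{-1}(V) = {73, 74} ∈ τ ✓.
  V = {[72], [73=74]}: π^{-1}(V) = {72, 73, 74} ∈ τ ✓.
Open sets in the quotient: τ_Q = {{}, {[73=74]}, {[72], [73=74]}} (3 elements).


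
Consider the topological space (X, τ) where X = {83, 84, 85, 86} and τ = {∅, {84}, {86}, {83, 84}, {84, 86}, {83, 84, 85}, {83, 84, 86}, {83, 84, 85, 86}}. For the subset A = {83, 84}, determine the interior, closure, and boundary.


int(A) = {83, 84}, cl(A) = {83, 84, 85}, ∂A = {85}.

Closed sets in (X, τ) are complements of opens:
  closed(X, τ) = {∅, {85}, {86}, {83, 85}, {85, 86}, {83, 84, 85}, {83, 85, 86}, {83, 84, 85, 86}}.
int(A) = ⋃ {U ∈ τ : U ⊆ A}. Opens contained in A: ∅, {84}, {83, 84}.
Taking the union of these: int(A) = {83, 84}.
cl(A) = ⋂ {C closed : A ⊆ C}. Closed sets containing A: {83, 84, 85}, {83, 84, 85, 86}.
Intersecting these: cl(A) = {83, 84, 85}.
∂A = cl(A) ∖ int(A) = {83, 84, 85} ∖ {83, 84} = {85}.


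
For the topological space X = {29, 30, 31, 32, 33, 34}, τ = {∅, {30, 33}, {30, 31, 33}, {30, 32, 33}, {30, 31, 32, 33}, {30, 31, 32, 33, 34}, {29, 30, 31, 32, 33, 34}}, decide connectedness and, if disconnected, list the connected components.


(X, τ) is connected.

Find clopen sets (U ∈ τ with X ∖ U ∈ τ):
  U = ∅, X ∖ U = {29, 30, 31, 32, 33, 34} — both open, so U is clopen.
  U = {29, 30, 31, 32, 33, 34}, X ∖ U = ∅ — both open, so U is clopen.
Only trivial clopens (∅ and X) exist, so (X, τ) is connected.
Compute connected components by grouping points that agree on all clopens:
  component: {29, 30, 31, 32, 33, 34}


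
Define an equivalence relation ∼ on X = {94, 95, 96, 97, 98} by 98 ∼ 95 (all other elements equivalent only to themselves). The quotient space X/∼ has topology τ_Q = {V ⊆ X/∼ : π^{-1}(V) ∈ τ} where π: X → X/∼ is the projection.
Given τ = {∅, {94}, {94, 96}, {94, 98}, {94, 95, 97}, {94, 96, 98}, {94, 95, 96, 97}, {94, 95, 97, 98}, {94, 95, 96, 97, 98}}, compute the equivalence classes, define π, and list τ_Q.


X/∼ = {[94], [95=98], [96], [97]}; |τ_Q| = 5.

Equivalence classes: [94], [95=98], [96], [97].
Quotient map π: X → X/∼ sends 94 ↦ [94], 95 ↦ [95=98], 96 ↦ [96], 97 ↦ [97], 98 ↦ [95=98].
For each subset V ⊆ X/∼, compute π^{-1}(V) ⊆ X and check whether π^{-1}(V) ∈ τ. V is open in τ_Q iff π^{-1}(V) ∈ τ.
  V = {}: π^{-1}(V) = ∅ ∈ τ ✓.
  V = {[94]}: π^{-1}(V) = {94} ∈ τ ✓.
  V = {[95=98]}: π^{-1}(V) = {95, 98} ∉ τ ✗.
  V = {[94], [95=98]}: π^{-1}(V) = {94, 95, 98} ∉ τ ✗.
  V = {[96]}: π^{-1}(V) = {96} ∉ τ ✗.
  V = {[94], [96]}: π^{-1}(V) = {94, 96} ∈ τ ✓.
  V = {[95=98], [96]}: π^{-1}(V) = {95, 96, 98} ∉ τ ✗.
  V = {[94], [95=98], [96]}: π^{-1}(V) = {94, 95, 96, 98} ∉ τ ✗.
  V = {[97]}: π^{-1}(V) = {97} ∉ τ ✗.
  V = {[94], [97]}: π^{-1}(V) = {94, 97} ∉ τ ✗.
  V = {[95=98], [97]}: π^{-1}(V) = {95, 97, 98} ∉ τ ✗.
  V = {[94], [95=98], [97]}: π^{-1}(V) = {94, 95, 97, 98} ∈ τ ✓.
  V = {[96], [97]}: π^{-1}(V) = {96, 97} ∉ τ ✗.
  V = {[94], [96], [97]}: π^{-1}(V) = {94, 96, 97} ∉ τ ✗.
  V = {[95=98], [96], [97]}: π^{-1}(V) = {95, 96, 97, 98} ∉ τ ✗.
  V = {[94], [95=98], [96], [97]}: π^{-1}(V) = {94, 95, 96, 97, 98} ∈ τ ✓.
Open sets in the quotient: τ_Q = {{}, {[94]}, {[94], [96]}, {[94], [95=98], [97]}, {[94], [95=98], [96], [97]}} (5 elements).


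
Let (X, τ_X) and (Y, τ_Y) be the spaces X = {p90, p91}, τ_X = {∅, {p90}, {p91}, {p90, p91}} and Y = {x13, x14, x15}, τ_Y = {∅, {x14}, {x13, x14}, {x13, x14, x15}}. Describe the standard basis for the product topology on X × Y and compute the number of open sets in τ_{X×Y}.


Basis B = {∅ × ∅, {p90} × {x14}, {p91} × {x14}, {p90} × {x13, x14}, {p90, p91} × {x14}, {p91} × {x13, x14}, {p90} × {x13, x14, x15}, {p91} × {x13, x14, x15}, {p90, p91} × {x13, x14}, {p90, p91} × {x13, x14, x15}}; |τ_{X×Y}| = 16.

Enumerate products U × V with U ∈ τ_X, V ∈ τ_Y (deduplicated):
  ∅ × ∅ = {} (∅)
  {p90} × {x14} = {(p90,x14)}
  {p91} × {x14} = {(p91,x14)}
  {p90} × {x13, x14} = {(p90,x13), (p90,x14)}
  {p90, p91} × {x14} = {(p90,x14), (p91,x14)}
  {p91} × {x13, x14} = {(p91,x13), (p91,x14)}
  {p90} × {x13, x14, x15} = {(p90,x13), (p90,x14), (p90,x15)}
  {p91} × {x13, x14, x15} = {(p91,x13), (p91,x14), (p91,x15)}
  {p90, p91} × {x13, x14} = {(p90,x13), (p90,x14), (p91,x13), (p91,x14)}
  {p90, p91} × {x13, x14, x15} = {(p90,x13), (p90,x14), (p90,x15), (p91,x13), (p91,x14), (p91,x15)}
These 10 distinct sets form the basis B.
Close under arbitrary unions to get τ_{X×Y}; counting gives |τ_{X×Y}| = 16.


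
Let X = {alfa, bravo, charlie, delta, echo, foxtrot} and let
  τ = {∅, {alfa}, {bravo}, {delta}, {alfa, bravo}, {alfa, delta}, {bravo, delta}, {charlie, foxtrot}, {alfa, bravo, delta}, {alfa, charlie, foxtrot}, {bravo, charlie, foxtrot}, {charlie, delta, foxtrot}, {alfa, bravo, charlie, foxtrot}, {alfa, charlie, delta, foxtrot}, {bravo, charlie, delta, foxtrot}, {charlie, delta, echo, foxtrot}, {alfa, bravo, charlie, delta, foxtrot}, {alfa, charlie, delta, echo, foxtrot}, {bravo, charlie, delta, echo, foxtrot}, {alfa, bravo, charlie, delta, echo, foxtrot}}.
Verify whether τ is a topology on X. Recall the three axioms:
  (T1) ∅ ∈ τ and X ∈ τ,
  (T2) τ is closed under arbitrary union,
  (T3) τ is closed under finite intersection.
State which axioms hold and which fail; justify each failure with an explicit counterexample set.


τ IS a topology on X.

Axiom (T1): ∅ ∈ τ? Yes; X ∈ τ? Yes.
Axiom (T2/T3): check pairwise unions and intersections of members of τ.
All pairwise intersections and unions checked — each lies in τ. Therefore τ satisfies (T1), (T2), (T3): it IS a topology on X.


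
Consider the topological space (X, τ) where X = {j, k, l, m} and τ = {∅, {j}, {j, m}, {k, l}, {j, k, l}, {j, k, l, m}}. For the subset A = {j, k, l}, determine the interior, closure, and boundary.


int(A) = {j, k, l}, cl(A) = {j, k, l, m}, ∂A = {m}.

Closed sets in (X, τ) are complements of opens:
  closed(X, τ) = {∅, {m}, {j, m}, {k, l}, {k, l, m}, {j, k, l, m}}.
int(A) = ⋃ {U ∈ τ : U ⊆ A}. Opens contained in A: ∅, {j}, {k, l}, {j, k, l}.
Taking the union of these: int(A) = {j, k, l}.
cl(A) = ⋂ {C closed : A ⊆ C}. Closed sets containing A: {j, k, l, m}.
Intersecting these: cl(A) = {j, k, l, m}.
∂A = cl(A) ∖ int(A) = {j, k, l, m} ∖ {j, k, l} = {m}.


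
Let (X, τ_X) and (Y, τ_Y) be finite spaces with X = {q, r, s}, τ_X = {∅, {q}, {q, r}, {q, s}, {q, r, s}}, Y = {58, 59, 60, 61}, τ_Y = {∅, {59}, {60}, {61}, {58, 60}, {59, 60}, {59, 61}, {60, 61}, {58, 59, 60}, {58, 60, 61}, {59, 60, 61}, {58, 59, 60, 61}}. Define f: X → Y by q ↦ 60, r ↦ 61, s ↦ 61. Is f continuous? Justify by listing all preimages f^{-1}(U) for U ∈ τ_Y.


f is NOT continuous.

Compute f^{-1}(U) for each U ∈ τ_Y:
  U = ∅: f^{-1}(U) = ∅ ∈ τ_X ✓.
  U = {59}: f^{-1}(U) = ∅ ∈ τ_X ✓.
  U = {60}: f^{-1}(U) = {q} ∈ τ_X ✓.
  U = {61}: f^{-1}(U) = {r, s} ∉ τ_X ✗.
  U = {58, 60}: f^{-1}(U) = {q} ∈ τ_X ✓.
  U = {59, 60}: f^{-1}(U) = {q} ∈ τ_X ✓.
  U = {59, 61}: f^{-1}(U) = {r, s} ∉ τ_X ✗.
  U = {60, 61}: f^{-1}(U) = {q, r, s} ∈ τ_X ✓.
  U = {58, 59, 60}: f^{-1}(U) = {q} ∈ τ_X ✓.
  U = {58, 60, 61}: f^{-1}(U) = {q, r, s} ∈ τ_X ✓.
  U = {59, 60, 61}: f^{-1}(U) = {q, r, s} ∈ τ_X ✓.
  U = {58, 59, 60, 61}: f^{-1}(U) = {q, r, s} ∈ τ_X ✓.
Found U = {61} with f^{-1}(U) = {r, s} not in τ_X. Therefore f is NOT continuous.


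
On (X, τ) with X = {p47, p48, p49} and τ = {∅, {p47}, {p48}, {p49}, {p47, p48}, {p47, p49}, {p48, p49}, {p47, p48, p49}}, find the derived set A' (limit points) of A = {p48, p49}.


A' = ∅

For each x ∈ X, list the open sets U ∈ τ with x ∈ U, then check whether U ∩ (A ∖ {x}) ≠ ∅ for every such U.
  x = p47: open {p47} ∋ x has {p47} ∩ (A ∖ {p47}) = ∅, so x is NOT a limit point.
  x = p48: open {p48} ∋ x has {p48} ∩ (A ∖ {p48}) = ∅, so x is NOT a limit point.
  x = p49: open {p49} ∋ x has {p49} ∩ (A ∖ {p49}) = ∅, so x is NOT a limit point.
Collecting: A' = ∅.


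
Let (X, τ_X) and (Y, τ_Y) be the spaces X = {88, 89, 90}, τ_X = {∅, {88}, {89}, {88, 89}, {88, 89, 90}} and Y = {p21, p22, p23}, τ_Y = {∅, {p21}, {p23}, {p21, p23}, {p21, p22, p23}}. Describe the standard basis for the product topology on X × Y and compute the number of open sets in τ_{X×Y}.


Basis B = {∅ × ∅, {88} × {p21}, {88} × {p23}, {89} × {p21}, {89} × {p23}, {88} × {p21, p23}, {88, 89} × {p21}, {88, 89} × {p23}, {89} × {p21, p23}, {88} × {p21, p22, p23}, {88, 89, 90} × {p21}, {88, 89, 90} × {p23}, {89} × {p21, p22, p23}, {88, 89} × {p21, p23}, {88, 89} × {p21, p22, p23}, {88, 89, 90} × {p21, p23}, {88, 89, 90} × {p21, p22, p23}}; |τ_{X×Y}| = 48.

Enumerate products U × V with U ∈ τ_X, V ∈ τ_Y (deduplicated):
  ∅ × ∅ = {} (∅)
  {88} × {p21} = {(88,p21)}
  {88} × {p23} = {(88,p23)}
  {89} × {p21} = {(89,p21)}
  {89} × {p23} = {(89,p23)}
  {88} × {p21, p23} = {(88,p21), (88,p23)}
  {88, 89} × {p21} = {(88,p21), (89,p21)}
  {88, 89} × {p23} = {(88,p23), (89,p23)}
  {89} × {p21, p23} = {(89,p21), (89,p23)}
  {88} × {p21, p22, p23} = {(88,p21), (88,p22), (88,p23)}
  {88, 89, 90} × {p21} = {(88,p21), (89,p21), (90,p21)}
  {88, 89, 90} × {p23} = {(88,p23), (89,p23), (90,p23)}
  {89} × {p21, p22, p23} = {(89,p21), (89,p22), (89,p23)}
  {88, 89} × {p21, p23} = {(88,p21), (88,p23), (89,p21), (89,p23)}
  {88, 89} × {p21, p22, p23} = {(88,p21), (88,p22), (88,p23), (89,p21), (89,p22), (89,p23)}
  {88, 89, 90} × {p21, p23} = {(88,p21), (88,p23), (89,p21), (89,p23), (90,p21), (90,p23)}
  {88, 89, 90} × {p21, p22, p23} = {(88,p21), (88,p22), (88,p23), (89,p21), (89,p22), (89,p23), (90,p21), (90,p22), (90,p23)}
These 17 distinct sets form the basis B.
Close under arbitrary unions to get τ_{X×Y}; counting gives |τ_{X×Y}| = 48.


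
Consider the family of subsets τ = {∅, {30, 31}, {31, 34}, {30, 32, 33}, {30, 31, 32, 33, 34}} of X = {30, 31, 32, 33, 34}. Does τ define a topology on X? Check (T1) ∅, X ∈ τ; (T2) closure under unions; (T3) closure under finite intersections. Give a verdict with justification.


τ is NOT a topology on X.

Axiom (T1): ∅ ∈ τ? Yes; X ∈ τ? Yes.
Axiom (T2/T3): check pairwise unions and intersections of members of τ.
Counterexample for (T3): {30, 31} ∩ {31, 34} = {31} ∉ τ. Therefore τ is NOT a topology.


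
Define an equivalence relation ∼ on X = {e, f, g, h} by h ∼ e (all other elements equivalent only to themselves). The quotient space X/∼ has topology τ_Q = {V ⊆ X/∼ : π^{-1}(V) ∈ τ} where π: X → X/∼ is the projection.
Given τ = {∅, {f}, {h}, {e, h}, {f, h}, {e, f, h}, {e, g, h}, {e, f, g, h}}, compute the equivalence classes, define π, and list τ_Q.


X/∼ = {[e=h], [f], [g]}; |τ_Q| = 6.

Equivalence classes: [e=h], [f], [g].
Quotient map π: X → X/∼ sends e ↦ [e=h], f ↦ [f], g ↦ [g], h ↦ [e=h].
For each subset V ⊆ X/∼, compute π^{-1}(V) ⊆ X and check whether π^{-1}(V) ∈ τ. V is open in τ_Q iff π^{-1}(V) ∈ τ.
  V = {}: π^{-1}(V) = ∅ ∈ τ ✓.
  V = {[e=h]}: π^{-1}(V) = {e, h} ∈ τ ✓.
  V = {[f]}: π^{-1}(V) = {f} ∈ τ ✓.
  V = {[e=h], [f]}: π^{-1}(V) = {e, f, h} ∈ τ ✓.
  V = {[g]}: π^{-1}(V) = {g} ∉ τ ✗.
  V = {[e=h], [g]}: π^{-1}(V) = {e, g, h} ∈ τ ✓.
  V = {[f], [g]}: π^{-1}(V) = {f, g} ∉ τ ✗.
  V = {[e=h], [f], [g]}: π^{-1}(V) = {e, f, g, h} ∈ τ ✓.
Open sets in the quotient: τ_Q = {{}, {[e=h]}, {[f]}, {[e=h], [f]}, {[e=h], [g]}, {[e=h], [f], [g]}} (6 elements).


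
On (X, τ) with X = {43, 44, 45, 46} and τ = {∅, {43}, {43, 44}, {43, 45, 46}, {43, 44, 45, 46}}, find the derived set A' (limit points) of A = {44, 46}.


A' = {45}

For each x ∈ X, list the open sets U ∈ τ with x ∈ U, then check whether U ∩ (A ∖ {x}) ≠ ∅ for every such U.
  x = 43: open {43} ∋ x has {43} ∩ (A ∖ {43}) = ∅, so x is NOT a limit point.
  x = 44: open {43, 44} ∋ x has {43, 44} ∩ (A ∖ {44}) = ∅, so x is NOT a limit point.
  x = 45: opens ∋ x are {43, 45, 46}, {43, 44, 45, 46}; each meets A ∖ {45}, so x IS a limit point.
  x = 46: open {43, 45, 46} ∋ x has {43, 45, 46} ∩ (A ∖ {46}) = ∅, so x is NOT a limit point.
Collecting: A' = {45}.


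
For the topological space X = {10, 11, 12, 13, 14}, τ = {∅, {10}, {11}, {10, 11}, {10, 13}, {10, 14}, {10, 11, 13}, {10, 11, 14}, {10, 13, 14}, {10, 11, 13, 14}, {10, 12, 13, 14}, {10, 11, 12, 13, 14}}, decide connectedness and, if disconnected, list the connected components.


(X, τ) is disconnected; components = [{11}, {10, 12, 13, 14}].

Find clopen sets (U ∈ τ with X ∖ U ∈ τ):
  U = ∅, X ∖ U = {10, 11, 12, 13, 14} — both open, so U is clopen.
  U = {11}, X ∖ U = {10, 12, 13, 14} — both open, so U is clopen.
  U = {10, 12, 13, 14}, X ∖ U = {11} — both open, so U is clopen.
  U = {10, 11, 12, 13, 14}, X ∖ U = ∅ — both open, so U is clopen.
Nontrivial clopen(s) exist: e.g. {11}. So (X, τ) is disconnected.
Compute connected components by grouping points that agree on all clopens:
  component: {11}
  component: {10, 12, 13, 14}


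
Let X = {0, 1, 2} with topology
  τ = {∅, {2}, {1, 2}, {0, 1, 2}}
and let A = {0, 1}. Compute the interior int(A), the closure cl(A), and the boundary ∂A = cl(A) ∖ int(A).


int(A) = ∅, cl(A) = {0, 1}, ∂A = {0, 1}.

Closed sets in (X, τ) are complements of opens:
  closed(X, τ) = {∅, {0}, {0, 1}, {0, 1, 2}}.
int(A) = ⋃ {U ∈ τ : U ⊆ A}. Opens contained in A: ∅.
Taking the union of these: int(A) = ∅.
cl(A) = ⋂ {C closed : A ⊆ C}. Closed sets containing A: {0, 1}, {0, 1, 2}.
Intersecting these: cl(A) = {0, 1}.
∂A = cl(A) ∖ int(A) = {0, 1} ∖ ∅ = {0, 1}.
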